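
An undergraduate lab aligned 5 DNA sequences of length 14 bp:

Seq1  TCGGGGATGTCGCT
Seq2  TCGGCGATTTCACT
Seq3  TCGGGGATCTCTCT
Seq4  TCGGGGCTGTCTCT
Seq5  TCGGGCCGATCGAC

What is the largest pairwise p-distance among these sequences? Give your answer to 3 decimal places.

0.571

Pairwise Hamming distances:
  Seq1 vs Seq2: 3
  Seq1 vs Seq3: 2
  Seq1 vs Seq4: 2
  Seq1 vs Seq5: 6
  Seq2 vs Seq3: 3
  Seq2 vs Seq4: 4
  Seq2 vs Seq5: 8
  Seq3 vs Seq4: 2
  Seq3 vs Seq5: 7
  Seq4 vs Seq5: 6
The largest is 8 mismatches, between Seq2 and Seq5; p = 8/14 = 0.571.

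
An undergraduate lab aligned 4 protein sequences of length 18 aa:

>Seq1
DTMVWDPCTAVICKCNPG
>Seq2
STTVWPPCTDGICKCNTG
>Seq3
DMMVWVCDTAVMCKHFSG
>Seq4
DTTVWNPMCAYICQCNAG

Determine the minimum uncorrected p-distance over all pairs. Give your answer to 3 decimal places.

Pairwise Hamming distances:
  Seq1 vs Seq2: 6
  Seq1 vs Seq3: 8
  Seq1 vs Seq4: 7
  Seq2 vs Seq3: 12
  Seq2 vs Seq4: 8
  Seq3 vs Seq4: 12
The smallest is 6 mismatches, between Seq1 and Seq2; p = 6/18 = 0.333.

0.333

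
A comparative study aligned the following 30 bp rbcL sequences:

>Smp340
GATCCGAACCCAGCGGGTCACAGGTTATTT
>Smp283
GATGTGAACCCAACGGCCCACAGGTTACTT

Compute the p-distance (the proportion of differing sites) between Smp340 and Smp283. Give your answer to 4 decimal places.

0.2000

The sequences differ at positions 4 (C/G), 5 (C/T), 13 (G/A), 17 (G/C), 18 (T/C), 28 (T/C).
There are 6 differences over 30 sites, so p = 6/30 = 0.2000.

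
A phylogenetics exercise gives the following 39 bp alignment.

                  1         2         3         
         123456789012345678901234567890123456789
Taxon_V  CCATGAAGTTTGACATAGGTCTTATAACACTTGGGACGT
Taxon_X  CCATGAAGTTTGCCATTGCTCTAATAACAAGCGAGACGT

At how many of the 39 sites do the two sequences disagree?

Mismatches occur at site 13 (A→C), site 17 (A→T), site 19 (G→C), site 23 (T→A), site 30 (C→A), site 31 (T→G), site 32 (T→C), site 34 (G→A).
That gives 8 mismatches out of 39 aligned sites, so the Hamming distance is 8.

8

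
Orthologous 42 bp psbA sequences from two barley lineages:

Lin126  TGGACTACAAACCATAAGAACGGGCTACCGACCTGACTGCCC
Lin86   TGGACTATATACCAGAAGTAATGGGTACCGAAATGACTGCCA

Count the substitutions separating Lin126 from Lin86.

10

Differing sites — 8:C/T; 10:A/T; 15:T/G; 19:A/T; 21:C/A; 22:G/T; 25:C/G; 32:C/A; 33:C/A; 42:C/A.
That gives 10 mismatches out of 42 aligned sites, so the Hamming distance is 10.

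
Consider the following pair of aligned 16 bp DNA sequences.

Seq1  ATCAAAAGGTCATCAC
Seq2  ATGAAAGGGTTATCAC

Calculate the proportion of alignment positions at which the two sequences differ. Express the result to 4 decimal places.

0.1875

The sequences differ at positions 3 (C/G), 7 (A/G), 11 (C/T).
There are 3 differences over 16 sites, so p = 3/16 = 0.1875.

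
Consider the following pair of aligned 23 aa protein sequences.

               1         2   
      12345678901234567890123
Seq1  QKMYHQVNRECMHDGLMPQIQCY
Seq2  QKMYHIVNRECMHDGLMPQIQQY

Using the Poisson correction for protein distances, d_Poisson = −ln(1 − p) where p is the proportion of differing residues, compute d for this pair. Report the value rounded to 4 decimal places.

Mismatches occur at site 6 (Q↔I), site 22 (C↔Q).
p = 2/23 = 0.086957.
d = −ln(1 − 0.086957) = −ln(0.913043) = 0.0910.

0.0910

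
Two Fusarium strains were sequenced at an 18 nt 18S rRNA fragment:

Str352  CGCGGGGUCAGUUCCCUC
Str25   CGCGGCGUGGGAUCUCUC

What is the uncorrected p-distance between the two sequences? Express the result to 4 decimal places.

0.2778

The sequences differ at positions 6 (G/C), 9 (C/G), 10 (A/G), 12 (U/A), 15 (C/U).
There are 5 differences over 18 sites, so p = 5/18 = 0.2778.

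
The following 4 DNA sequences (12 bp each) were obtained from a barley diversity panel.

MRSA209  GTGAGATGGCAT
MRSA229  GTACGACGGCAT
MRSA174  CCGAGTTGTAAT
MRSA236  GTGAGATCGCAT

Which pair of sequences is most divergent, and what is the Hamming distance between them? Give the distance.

Pairwise Hamming distances:
  MRSA209 vs MRSA229: 3
  MRSA209 vs MRSA174: 5
  MRSA209 vs MRSA236: 1
  MRSA229 vs MRSA174: 8
  MRSA229 vs MRSA236: 4
  MRSA174 vs MRSA236: 6
The largest is 8, between MRSA229 and MRSA174.

8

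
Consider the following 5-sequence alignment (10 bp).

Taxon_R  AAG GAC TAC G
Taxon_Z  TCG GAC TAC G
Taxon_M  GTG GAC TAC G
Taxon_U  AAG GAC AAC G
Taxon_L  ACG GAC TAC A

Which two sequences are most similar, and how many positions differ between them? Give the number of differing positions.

Pairwise Hamming distances:
  Taxon_R vs Taxon_Z: 2
  Taxon_R vs Taxon_M: 2
  Taxon_R vs Taxon_U: 1
  Taxon_R vs Taxon_L: 2
  Taxon_Z vs Taxon_M: 2
  Taxon_Z vs Taxon_U: 3
  Taxon_Z vs Taxon_L: 2
  Taxon_M vs Taxon_U: 3
  Taxon_M vs Taxon_L: 3
  Taxon_U vs Taxon_L: 3
The smallest is 1, between Taxon_R and Taxon_U.

1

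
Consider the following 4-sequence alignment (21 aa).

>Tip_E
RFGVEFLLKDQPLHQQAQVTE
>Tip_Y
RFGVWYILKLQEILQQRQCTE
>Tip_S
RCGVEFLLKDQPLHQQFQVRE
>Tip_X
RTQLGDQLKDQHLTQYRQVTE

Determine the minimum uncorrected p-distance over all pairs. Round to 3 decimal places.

0.143

Pairwise Hamming distances:
  Tip_E vs Tip_Y: 9
  Tip_E vs Tip_S: 3
  Tip_E vs Tip_X: 10
  Tip_Y vs Tip_S: 11
  Tip_Y vs Tip_X: 12
  Tip_S vs Tip_X: 11
The smallest is 3 mismatches, between Tip_E and Tip_S; p = 3/21 = 0.143.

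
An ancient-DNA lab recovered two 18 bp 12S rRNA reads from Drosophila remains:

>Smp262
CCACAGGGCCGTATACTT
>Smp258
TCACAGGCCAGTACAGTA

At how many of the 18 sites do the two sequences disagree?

The sequences differ at positions 1 (C/T), 8 (G/C), 10 (C/A), 14 (T/C), 16 (C/G), 18 (T/A).
That gives 6 mismatches out of 18 aligned sites, so the Hamming distance is 6.

6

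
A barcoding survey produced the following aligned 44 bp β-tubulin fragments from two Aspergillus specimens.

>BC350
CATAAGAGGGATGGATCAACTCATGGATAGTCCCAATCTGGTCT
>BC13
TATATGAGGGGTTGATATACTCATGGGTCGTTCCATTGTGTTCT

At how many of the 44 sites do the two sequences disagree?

12

The sequences differ at positions 1 (C/T), 5 (A/T), 11 (A/G), 13 (G/T), 17 (C/A), 18 (A/T), 27 (A/G), 29 (A/C), 32 (C/T), 36 (A/T), 38 (C/G), 41 (G/T).
That gives 12 mismatches out of 44 aligned sites, so the Hamming distance is 12.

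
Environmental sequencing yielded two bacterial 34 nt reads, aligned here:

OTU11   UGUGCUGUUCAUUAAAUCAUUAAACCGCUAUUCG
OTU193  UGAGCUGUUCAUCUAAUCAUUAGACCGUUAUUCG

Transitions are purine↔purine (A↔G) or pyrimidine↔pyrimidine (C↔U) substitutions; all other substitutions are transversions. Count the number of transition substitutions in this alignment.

3

Mismatches occur at site 3 (U↔A, transversion), site 13 (U↔C, transition), site 14 (A↔U, transversion), site 23 (A↔G, transition), site 28 (C↔U, transition).
Of the 5 differences, 3 transitions and 2 transversions, so the answer is 3.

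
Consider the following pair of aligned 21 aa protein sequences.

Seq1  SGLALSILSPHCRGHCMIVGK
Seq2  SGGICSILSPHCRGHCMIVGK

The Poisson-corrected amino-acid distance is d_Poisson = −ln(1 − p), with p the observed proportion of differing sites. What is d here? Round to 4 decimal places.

0.1542

Mismatches occur at site 3 (L/G), site 4 (A/I), site 5 (L/C).
p = 3/21 = 0.142857.
d = −ln(1 − 0.142857) = −ln(0.857143) = 0.1542.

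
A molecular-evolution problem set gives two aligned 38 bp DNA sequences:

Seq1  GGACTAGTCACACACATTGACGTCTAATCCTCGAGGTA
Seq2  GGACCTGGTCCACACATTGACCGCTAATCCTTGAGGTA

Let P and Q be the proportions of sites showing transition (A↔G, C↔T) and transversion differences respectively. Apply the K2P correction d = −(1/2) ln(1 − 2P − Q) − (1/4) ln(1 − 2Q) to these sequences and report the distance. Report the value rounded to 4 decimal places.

0.2472

The sequences differ at positions 5 (T/C, transition), 6 (A/T, transversion), 8 (T/G, transversion), 9 (C/T, transition), 10 (A/C, transversion), 22 (G/C, transversion), 23 (T/G, transversion), 32 (C/T, transition).
Of the 8 differences, 3 transitions and 5 transversions over 38 sites: P = 3/38 = 0.078947, Q = 5/38 = 0.131579.
d = −0.5·ln(0.710527) − 0.25·ln(0.736842) = −0.5·(-0.341748) − 0.25·(-0.305382) = 0.2472.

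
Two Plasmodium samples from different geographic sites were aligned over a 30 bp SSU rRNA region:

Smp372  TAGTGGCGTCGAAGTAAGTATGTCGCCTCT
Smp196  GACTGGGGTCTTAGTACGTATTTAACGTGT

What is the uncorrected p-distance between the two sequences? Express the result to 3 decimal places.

0.367

Mismatches occur at site 1 (T↔G), site 3 (G↔C), site 7 (C↔G), site 11 (G↔T), site 12 (A↔T), site 17 (A↔C), site 22 (G↔T), site 24 (C↔A), site 25 (G↔A), site 27 (C↔G), site 29 (C↔G).
There are 11 differences over 30 sites, so p = 11/30 = 0.367.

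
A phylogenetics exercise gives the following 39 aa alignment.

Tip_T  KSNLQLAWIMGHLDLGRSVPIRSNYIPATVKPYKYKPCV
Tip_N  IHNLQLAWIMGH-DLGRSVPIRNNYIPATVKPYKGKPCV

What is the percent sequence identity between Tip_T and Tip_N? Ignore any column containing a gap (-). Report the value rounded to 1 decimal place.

Excluding the 1 gap column leaves 38 comparable sites.
Differing sites — 1:K/I; 2:S/H; 23:S/N; 35:Y/G.
34 of the 38 comparable sites match, so the percent identity is 34/38 × 100 = 89.5%.

89.5%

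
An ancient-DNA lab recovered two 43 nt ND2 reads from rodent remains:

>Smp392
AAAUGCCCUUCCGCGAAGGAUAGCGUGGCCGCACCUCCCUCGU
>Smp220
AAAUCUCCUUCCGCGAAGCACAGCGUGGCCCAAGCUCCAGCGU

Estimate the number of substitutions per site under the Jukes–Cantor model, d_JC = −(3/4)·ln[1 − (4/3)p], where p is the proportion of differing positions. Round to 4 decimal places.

0.2454

Differing sites — 5:G/C; 6:C/U; 19:G/C; 21:U/C; 31:G/C; 32:C/A; 34:C/G; 39:C/A; 40:U/G.
p = 9/43 = 0.209302.
d = −0.75 · ln(1 − (4/3)·0.209302) = −0.75 · ln(0.720931) = −0.75 · (-0.327212) = 0.2454.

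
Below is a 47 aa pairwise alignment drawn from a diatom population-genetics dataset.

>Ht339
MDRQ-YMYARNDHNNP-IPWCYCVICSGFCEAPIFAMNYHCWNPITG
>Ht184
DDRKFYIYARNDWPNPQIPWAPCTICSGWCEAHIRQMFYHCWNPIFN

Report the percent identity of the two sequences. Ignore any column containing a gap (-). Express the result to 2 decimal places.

Excluding the 2 gap columns leaves 45 comparable sites.
Mismatches occur at site 1 (M→D), site 4 (Q→K), site 7 (M→I), site 13 (H→W), site 14 (N→P), site 21 (C→A), site 22 (Y→P), site 24 (V→T), site 29 (F→W), site 33 (P→H), site 35 (F→R), site 36 (A→Q), site 38 (N→F), site 46 (T→F), site 47 (G→N).
30 of the 45 comparable sites match, so the percent identity is 30/45 × 100 = 66.67%.

66.67%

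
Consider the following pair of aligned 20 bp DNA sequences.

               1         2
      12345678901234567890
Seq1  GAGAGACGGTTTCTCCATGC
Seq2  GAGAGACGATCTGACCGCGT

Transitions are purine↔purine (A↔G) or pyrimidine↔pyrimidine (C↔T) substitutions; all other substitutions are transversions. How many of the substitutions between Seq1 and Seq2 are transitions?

5

The sequences differ at positions 9 (G/A, transition), 11 (T/C, transition), 13 (C/G, transversion), 14 (T/A, transversion), 17 (A/G, transition), 18 (T/C, transition), 20 (C/T, transition).
Of the 7 differences, 5 transitions and 2 transversions, so the answer is 5.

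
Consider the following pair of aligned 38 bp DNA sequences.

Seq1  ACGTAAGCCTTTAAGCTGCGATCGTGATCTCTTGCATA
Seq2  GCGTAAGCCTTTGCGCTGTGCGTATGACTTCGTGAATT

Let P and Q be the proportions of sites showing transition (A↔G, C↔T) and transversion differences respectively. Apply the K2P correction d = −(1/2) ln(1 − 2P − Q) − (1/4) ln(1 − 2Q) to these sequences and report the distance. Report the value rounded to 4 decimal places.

The sequences differ at positions 1 (A/G, transition), 13 (A/G, transition), 14 (A/C, transversion), 19 (C/T, transition), 21 (A/C, transversion), 22 (T/G, transversion), 23 (C/T, transition), 24 (G/A, transition), 28 (T/C, transition), 29 (C/T, transition), 32 (T/G, transversion), 35 (C/A, transversion), 38 (A/T, transversion).
Of the 13 differences, 7 transitions and 6 transversions over 38 sites: P = 7/38 = 0.184211, Q = 6/38 = 0.157895.
d = −0.5·ln(0.473683) − 0.25·ln(0.684210) = −0.5·(-0.747217) − 0.25·(-0.379490) = 0.4685.

0.4685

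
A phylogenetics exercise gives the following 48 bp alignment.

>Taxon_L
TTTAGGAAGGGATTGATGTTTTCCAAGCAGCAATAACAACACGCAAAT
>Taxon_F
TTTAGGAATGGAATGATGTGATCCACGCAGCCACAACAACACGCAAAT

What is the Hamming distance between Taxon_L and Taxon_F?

The sequences differ at positions 9 (G/T), 13 (T/A), 20 (T/G), 21 (T/A), 26 (A/C), 32 (A/C), 34 (T/C).
That gives 7 mismatches out of 48 aligned sites, so the Hamming distance is 7.

7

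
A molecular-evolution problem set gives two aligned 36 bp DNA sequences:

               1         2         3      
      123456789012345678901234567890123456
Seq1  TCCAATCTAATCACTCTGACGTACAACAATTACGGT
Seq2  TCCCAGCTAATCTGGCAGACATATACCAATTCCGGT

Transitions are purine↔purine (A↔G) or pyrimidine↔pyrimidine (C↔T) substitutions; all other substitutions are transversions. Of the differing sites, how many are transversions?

The sequences differ at positions 4 (A/C, transversion), 6 (T/G, transversion), 13 (A/T, transversion), 14 (C/G, transversion), 15 (T/G, transversion), 17 (T/A, transversion), 21 (G/A, transition), 24 (C/T, transition), 26 (A/C, transversion), 32 (A/C, transversion).
Of the 10 differences, 2 transitions and 8 transversions, so the answer is 8.

8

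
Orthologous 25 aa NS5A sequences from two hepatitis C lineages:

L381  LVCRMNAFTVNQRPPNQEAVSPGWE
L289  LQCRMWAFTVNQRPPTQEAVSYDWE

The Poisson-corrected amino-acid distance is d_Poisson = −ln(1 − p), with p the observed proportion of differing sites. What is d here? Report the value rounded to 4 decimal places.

0.2231

The sequences differ at positions 2 (V/Q), 6 (N/W), 16 (N/T), 22 (P/Y), 23 (G/D).
p = 5/25 = 0.200000.
d = −ln(1 − 0.200000) = −ln(0.800000) = 0.2231.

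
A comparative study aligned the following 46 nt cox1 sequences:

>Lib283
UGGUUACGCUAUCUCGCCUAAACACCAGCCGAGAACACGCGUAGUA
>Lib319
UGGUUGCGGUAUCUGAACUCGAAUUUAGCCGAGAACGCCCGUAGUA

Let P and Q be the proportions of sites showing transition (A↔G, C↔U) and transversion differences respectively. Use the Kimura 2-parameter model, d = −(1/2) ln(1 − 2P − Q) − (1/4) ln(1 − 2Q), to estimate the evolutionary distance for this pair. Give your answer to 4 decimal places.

Mismatches occur at site 6 (A→G, transition), site 9 (C→G, transversion), site 15 (C→G, transversion), site 16 (G→A, transition), site 17 (C→A, transversion), site 20 (A→C, transversion), site 21 (A→G, transition), site 23 (C→A, transversion), site 24 (A→U, transversion), site 25 (C→U, transition), site 26 (C→U, transition), site 37 (A→G, transition), site 39 (G→C, transversion).
Of the 13 differences, 6 transitions and 7 transversions over 46 sites: P = 6/46 = 0.130435, Q = 7/46 = 0.152174.
d = −0.5·ln(0.586956) − 0.25·ln(0.695652) = −0.5·(-0.532805) − 0.25·(-0.362906) = 0.3571.

0.3571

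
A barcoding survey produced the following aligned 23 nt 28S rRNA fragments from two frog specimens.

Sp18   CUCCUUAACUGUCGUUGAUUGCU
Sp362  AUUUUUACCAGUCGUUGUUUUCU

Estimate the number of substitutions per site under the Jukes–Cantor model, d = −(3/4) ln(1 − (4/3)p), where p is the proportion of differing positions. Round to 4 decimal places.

The sequences differ at positions 1 (C/A), 3 (C/U), 4 (C/U), 8 (A/C), 10 (U/A), 18 (A/U), 21 (G/U).
p = 7/23 = 0.304348.
d = −0.75 · ln(1 − (4/3)·0.304348) = −0.75 · ln(0.594203) = −0.75 · (-0.520534) = 0.3904.

0.3904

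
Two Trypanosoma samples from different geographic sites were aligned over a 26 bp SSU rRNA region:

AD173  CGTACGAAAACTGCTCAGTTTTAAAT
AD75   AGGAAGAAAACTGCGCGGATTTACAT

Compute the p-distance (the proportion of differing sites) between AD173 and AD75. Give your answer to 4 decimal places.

Mismatches occur at site 1 (C↔A), site 3 (T↔G), site 5 (C↔A), site 15 (T↔G), site 17 (A↔G), site 19 (T↔A), site 24 (A↔C).
There are 7 differences over 26 sites, so p = 7/26 = 0.2692.

0.2692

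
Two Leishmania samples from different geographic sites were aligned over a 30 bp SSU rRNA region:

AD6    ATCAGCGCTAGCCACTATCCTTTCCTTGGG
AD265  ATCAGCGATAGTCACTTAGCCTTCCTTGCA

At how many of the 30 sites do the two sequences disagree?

The sequences differ at positions 8 (C/A), 12 (C/T), 17 (A/T), 18 (T/A), 19 (C/G), 21 (T/C), 29 (G/C), 30 (G/A).
That gives 8 mismatches out of 30 aligned sites, so the Hamming distance is 8.

8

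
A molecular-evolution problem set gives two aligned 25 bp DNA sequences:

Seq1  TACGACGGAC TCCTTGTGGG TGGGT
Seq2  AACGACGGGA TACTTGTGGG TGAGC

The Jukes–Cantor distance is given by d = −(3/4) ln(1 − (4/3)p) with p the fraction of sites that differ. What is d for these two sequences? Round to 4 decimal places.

Mismatches occur at site 1 (T/A), site 9 (A/G), site 10 (C/A), site 12 (C/A), site 23 (G/A), site 25 (T/C).
p = 6/25 = 0.240000.
d = −0.75 · ln(1 − (4/3)·0.240000) = −0.75 · ln(0.680000) = −0.75 · (-0.385662) = 0.2892.

0.2892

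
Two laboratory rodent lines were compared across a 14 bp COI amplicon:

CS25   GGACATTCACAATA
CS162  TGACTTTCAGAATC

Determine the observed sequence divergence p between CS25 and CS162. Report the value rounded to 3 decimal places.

Mismatches occur at site 1 (G/T), site 5 (A/T), site 10 (C/G), site 14 (A/C).
There are 4 differences over 14 sites, so p = 4/14 = 0.286.

0.286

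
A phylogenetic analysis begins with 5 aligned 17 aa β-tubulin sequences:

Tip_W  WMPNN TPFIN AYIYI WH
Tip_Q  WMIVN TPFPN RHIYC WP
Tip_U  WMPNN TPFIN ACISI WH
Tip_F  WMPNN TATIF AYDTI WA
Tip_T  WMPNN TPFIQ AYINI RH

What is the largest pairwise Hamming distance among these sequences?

Pairwise Hamming distances:
  Tip_W vs Tip_Q: 7
  Tip_W vs Tip_U: 2
  Tip_W vs Tip_F: 6
  Tip_W vs Tip_T: 3
  Tip_Q vs Tip_U: 8
  Tip_Q vs Tip_F: 12
  Tip_Q vs Tip_T: 10
  Tip_U vs Tip_F: 7
  Tip_U vs Tip_T: 4
  Tip_F vs Tip_T: 7
The largest is 12, between Tip_Q and Tip_F.

12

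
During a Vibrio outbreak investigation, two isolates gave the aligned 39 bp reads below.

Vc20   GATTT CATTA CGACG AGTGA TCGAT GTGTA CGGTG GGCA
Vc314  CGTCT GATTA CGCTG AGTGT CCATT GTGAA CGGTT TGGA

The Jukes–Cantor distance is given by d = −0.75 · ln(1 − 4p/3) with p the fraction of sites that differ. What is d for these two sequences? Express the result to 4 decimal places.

The sequences differ at positions 1 (G/C), 2 (A/G), 4 (T/C), 6 (C/G), 13 (A/C), 14 (C/T), 20 (A/T), 21 (T/C), 23 (G/A), 24 (A/T), 29 (T/A), 35 (G/T), 36 (G/T), 38 (C/G).
p = 14/39 = 0.358974.
d = −0.75 · ln(1 − (4/3)·0.358974) = −0.75 · ln(0.521368) = −0.75 · (-0.651299) = 0.4885.

0.4885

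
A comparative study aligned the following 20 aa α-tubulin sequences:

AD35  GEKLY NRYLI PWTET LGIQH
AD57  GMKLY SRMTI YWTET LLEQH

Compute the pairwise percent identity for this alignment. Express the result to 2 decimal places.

The sequences differ at positions 2 (E/M), 6 (N/S), 8 (Y/M), 9 (L/T), 11 (P/Y), 17 (G/L), 18 (I/E).
13 of the 20 sites match, so the percent identity is 13/20 × 100 = 65.00%.

65.00%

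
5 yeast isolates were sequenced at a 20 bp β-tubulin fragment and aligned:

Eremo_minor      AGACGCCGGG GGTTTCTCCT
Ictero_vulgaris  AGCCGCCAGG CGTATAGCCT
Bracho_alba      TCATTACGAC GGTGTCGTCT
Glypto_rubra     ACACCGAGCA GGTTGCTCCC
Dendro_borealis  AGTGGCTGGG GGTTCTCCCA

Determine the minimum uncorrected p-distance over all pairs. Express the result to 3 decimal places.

Pairwise Hamming distances:
  Eremo_minor vs Ictero_vulgaris: 6
  Eremo_minor vs Bracho_alba: 10
  Eremo_minor vs Glypto_rubra: 8
  Eremo_minor vs Dendro_borealis: 7
  Ictero_vulgaris vs Bracho_alba: 13
  Ictero_vulgaris vs Glypto_rubra: 14
  Ictero_vulgaris vs Dendro_borealis: 10
  Bracho_alba vs Glypto_rubra: 12
  Bracho_alba vs Dendro_borealis: 15
  Glypto_rubra vs Dendro_borealis: 12
The smallest is 6 mismatches, between Eremo_minor and Ictero_vulgaris; p = 6/20 = 0.300.

0.300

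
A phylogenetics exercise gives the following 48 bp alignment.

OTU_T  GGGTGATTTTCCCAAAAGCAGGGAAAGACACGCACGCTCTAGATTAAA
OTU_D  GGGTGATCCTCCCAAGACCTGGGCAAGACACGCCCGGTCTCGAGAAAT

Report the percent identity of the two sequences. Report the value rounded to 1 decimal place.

Mismatches occur at site 8 (T→C), site 9 (T→C), site 16 (A→G), site 18 (G→C), site 20 (A→T), site 24 (A→C), site 34 (A→C), site 37 (C→G), site 41 (A→C), site 44 (T→G), site 45 (T→A), site 48 (A→T).
36 of the 48 sites match, so the percent identity is 36/48 × 100 = 75.0%.

75.0%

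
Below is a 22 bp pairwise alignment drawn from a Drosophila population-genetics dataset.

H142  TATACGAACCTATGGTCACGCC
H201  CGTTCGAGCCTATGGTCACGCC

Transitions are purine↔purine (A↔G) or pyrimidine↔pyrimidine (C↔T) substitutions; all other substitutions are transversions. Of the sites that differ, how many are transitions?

Mismatches occur at site 1 (T/C, transition), site 2 (A/G, transition), site 4 (A/T, transversion), site 8 (A/G, transition).
Of the 4 differences, 3 transitions and 1 transversion, so the answer is 3.

3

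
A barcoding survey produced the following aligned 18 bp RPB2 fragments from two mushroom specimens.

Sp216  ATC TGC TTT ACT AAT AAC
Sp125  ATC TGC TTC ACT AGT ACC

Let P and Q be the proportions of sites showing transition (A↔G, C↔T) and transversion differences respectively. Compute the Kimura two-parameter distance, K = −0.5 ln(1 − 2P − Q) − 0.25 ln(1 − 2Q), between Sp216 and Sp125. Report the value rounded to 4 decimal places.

Mismatches occur at site 9 (T/C, transition), site 14 (A/G, transition), site 17 (A/C, transversion).
Of the 3 differences, 2 transitions and 1 transversion over 18 sites: P = 2/18 = 0.111111, Q = 1/18 = 0.055556.
d = −0.5·ln(0.722222) − 0.25·ln(0.888888) = −0.5·(-0.325423) − 0.25·(-0.117784) = 0.1922.

0.1922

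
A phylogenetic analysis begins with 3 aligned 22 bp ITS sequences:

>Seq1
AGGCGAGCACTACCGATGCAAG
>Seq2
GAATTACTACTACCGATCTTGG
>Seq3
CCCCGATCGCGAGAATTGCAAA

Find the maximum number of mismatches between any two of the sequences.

18

Pairwise Hamming distances:
  Seq1 vs Seq2: 11
  Seq1 vs Seq3: 11
  Seq2 vs Seq3: 18
The largest is 18, between Seq2 and Seq3.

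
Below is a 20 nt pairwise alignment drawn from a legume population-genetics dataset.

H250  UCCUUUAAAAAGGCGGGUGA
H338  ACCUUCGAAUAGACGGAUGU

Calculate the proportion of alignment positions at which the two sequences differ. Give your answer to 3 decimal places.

0.350

Mismatches occur at site 1 (U/A), site 6 (U/C), site 7 (A/G), site 10 (A/U), site 13 (G/A), site 17 (G/A), site 20 (A/U).
There are 7 differences over 20 sites, so p = 7/20 = 0.350.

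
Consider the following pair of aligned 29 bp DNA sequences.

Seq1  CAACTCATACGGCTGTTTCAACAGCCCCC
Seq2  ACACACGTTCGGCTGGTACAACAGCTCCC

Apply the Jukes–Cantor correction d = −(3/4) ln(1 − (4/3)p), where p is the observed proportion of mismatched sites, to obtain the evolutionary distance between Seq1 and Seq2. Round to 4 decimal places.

Differing sites — 1:C/A; 2:A/C; 5:T/A; 7:A/G; 9:A/T; 16:T/G; 18:T/A; 26:C/T.
p = 8/29 = 0.275862.
d = −0.75 · ln(1 − (4/3)·0.275862) = −0.75 · ln(0.632184) = −0.75 · (-0.458575) = 0.3439.

0.3439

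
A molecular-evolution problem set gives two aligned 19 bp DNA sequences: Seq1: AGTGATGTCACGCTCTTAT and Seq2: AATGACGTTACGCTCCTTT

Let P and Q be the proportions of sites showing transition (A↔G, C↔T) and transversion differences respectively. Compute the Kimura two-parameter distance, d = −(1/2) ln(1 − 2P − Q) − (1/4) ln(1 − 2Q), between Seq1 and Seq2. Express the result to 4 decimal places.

Differing sites — 2:G/A (Ti); 6:T/C (Ti); 9:C/T (Ti); 16:T/C (Ti); 18:A/T (Tv).
Of the 5 differences, 4 transitions and 1 transversion over 19 sites: P = 4/19 = 0.210526, Q = 1/19 = 0.052632.
d = −0.5·ln(0.526316) − 0.25·ln(0.894736) = −0.5·(-0.641853) − 0.25·(-0.111227) = 0.3487.

0.3487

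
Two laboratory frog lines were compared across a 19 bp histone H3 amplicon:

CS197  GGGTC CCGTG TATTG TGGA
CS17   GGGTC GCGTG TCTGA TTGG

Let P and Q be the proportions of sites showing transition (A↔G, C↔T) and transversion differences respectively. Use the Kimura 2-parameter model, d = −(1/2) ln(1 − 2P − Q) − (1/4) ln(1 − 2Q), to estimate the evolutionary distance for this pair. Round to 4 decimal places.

Mismatches occur at site 6 (C/G, transversion), site 12 (A/C, transversion), site 14 (T/G, transversion), site 15 (G/A, transition), site 17 (G/T, transversion), site 19 (A/G, transition).
Of the 6 differences, 2 transitions and 4 transversions over 19 sites: P = 2/19 = 0.105263, Q = 4/19 = 0.210526.
d = −0.5·ln(0.578948) − 0.25·ln(0.578948) = −0.5·(-0.546543) − 0.25·(-0.546543) = 0.4099.

0.4099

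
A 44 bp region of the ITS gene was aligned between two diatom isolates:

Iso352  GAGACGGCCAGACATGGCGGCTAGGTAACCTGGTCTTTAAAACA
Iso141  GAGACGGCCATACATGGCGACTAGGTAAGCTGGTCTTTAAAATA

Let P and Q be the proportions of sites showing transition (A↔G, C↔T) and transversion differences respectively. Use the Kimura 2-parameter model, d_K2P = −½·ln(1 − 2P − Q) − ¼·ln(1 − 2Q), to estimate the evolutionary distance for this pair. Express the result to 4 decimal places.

0.0971

Differing sites — 11:G/T (Tv); 20:G/A (Ti); 29:C/G (Tv); 43:C/T (Ti).
Of the 4 differences, 2 transitions and 2 transversions over 44 sites: P = 2/44 = 0.045455, Q = 2/44 = 0.045455.
d = −0.5·ln(0.863635) − 0.25·ln(0.909090) = −0.5·(-0.146605) − 0.25·(-0.095311) = 0.0971.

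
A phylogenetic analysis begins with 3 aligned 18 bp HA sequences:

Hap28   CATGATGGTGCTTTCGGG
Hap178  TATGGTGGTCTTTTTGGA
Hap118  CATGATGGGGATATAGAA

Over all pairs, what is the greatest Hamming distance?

8

Pairwise Hamming distances:
  Hap28 vs Hap178: 6
  Hap28 vs Hap118: 6
  Hap178 vs Hap118: 8
The largest is 8, between Hap178 and Hap118.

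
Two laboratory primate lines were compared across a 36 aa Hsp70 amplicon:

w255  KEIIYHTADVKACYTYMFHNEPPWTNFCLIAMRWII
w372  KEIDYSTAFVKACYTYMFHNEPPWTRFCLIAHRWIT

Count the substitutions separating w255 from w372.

Differing sites — 4:I/D; 6:H/S; 9:D/F; 26:N/R; 32:M/H; 36:I/T.
That gives 6 mismatches out of 36 aligned sites, so the Hamming distance is 6.

6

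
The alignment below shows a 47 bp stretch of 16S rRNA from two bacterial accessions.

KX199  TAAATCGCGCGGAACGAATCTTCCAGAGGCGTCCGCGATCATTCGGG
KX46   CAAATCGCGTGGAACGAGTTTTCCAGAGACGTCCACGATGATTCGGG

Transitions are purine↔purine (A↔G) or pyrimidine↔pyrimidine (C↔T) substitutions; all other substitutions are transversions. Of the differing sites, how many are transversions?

1

Mismatches occur at site 1 (T↔C, transition), site 10 (C↔T, transition), site 18 (A↔G, transition), site 20 (C↔T, transition), site 29 (G↔A, transition), site 35 (G↔A, transition), site 40 (C↔G, transversion).
Of the 7 differences, 6 transitions and 1 transversion, so the answer is 1.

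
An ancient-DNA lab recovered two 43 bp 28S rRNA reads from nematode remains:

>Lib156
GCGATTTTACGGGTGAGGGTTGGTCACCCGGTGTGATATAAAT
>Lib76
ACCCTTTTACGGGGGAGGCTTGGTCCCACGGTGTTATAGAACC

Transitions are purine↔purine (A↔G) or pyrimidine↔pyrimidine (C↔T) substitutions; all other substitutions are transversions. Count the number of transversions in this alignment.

Differing sites — 1:G/A (Ti); 3:G/C (Tv); 4:A/C (Tv); 14:T/G (Tv); 19:G/C (Tv); 26:A/C (Tv); 28:C/A (Tv); 35:G/T (Tv); 39:T/G (Tv); 42:A/C (Tv); 43:T/C (Ti).
Of the 11 differences, 2 transitions and 9 transversions, so the answer is 9.

9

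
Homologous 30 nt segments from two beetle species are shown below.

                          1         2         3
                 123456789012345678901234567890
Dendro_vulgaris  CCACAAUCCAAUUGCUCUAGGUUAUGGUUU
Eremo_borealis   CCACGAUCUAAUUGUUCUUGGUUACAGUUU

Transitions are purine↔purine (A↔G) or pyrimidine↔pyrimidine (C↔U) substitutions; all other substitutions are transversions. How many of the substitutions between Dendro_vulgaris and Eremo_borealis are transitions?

5

Mismatches occur at site 5 (A↔G, transition), site 9 (C↔U, transition), site 15 (C↔U, transition), site 19 (A↔U, transversion), site 25 (U↔C, transition), site 26 (G↔A, transition).
Of the 6 differences, 5 transitions and 1 transversion, so the answer is 5.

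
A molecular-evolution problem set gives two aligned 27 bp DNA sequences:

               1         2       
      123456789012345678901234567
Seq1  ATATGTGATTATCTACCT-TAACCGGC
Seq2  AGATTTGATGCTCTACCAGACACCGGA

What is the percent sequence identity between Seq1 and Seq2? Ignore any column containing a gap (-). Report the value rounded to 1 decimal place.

69.2%

Excluding the 1 gap column leaves 26 comparable sites.
Differing sites — 2:T/G; 5:G/T; 10:T/G; 11:A/C; 18:T/A; 20:T/A; 21:A/C; 27:C/A.
18 of the 26 comparable sites match, so the percent identity is 18/26 × 100 = 69.2%.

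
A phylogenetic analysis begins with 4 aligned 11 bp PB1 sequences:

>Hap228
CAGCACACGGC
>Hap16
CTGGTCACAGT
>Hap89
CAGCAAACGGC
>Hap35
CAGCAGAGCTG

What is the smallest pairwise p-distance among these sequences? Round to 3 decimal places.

Pairwise Hamming distances:
  Hap228 vs Hap16: 5
  Hap228 vs Hap89: 1
  Hap228 vs Hap35: 5
  Hap16 vs Hap89: 6
  Hap16 vs Hap35: 8
  Hap89 vs Hap35: 5
The smallest is 1 mismatch, between Hap228 and Hap89; p = 1/11 = 0.091.

0.091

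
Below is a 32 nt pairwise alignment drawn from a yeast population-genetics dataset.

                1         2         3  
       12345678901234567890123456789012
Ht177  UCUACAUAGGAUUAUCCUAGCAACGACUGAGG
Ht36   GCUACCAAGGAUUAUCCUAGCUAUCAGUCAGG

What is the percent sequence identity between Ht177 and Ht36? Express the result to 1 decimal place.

75.0%

Differing sites — 1:U/G; 6:A/C; 7:U/A; 22:A/U; 24:C/U; 25:G/C; 27:C/G; 29:G/C.
24 of the 32 sites match, so the percent identity is 24/32 × 100 = 75.0%.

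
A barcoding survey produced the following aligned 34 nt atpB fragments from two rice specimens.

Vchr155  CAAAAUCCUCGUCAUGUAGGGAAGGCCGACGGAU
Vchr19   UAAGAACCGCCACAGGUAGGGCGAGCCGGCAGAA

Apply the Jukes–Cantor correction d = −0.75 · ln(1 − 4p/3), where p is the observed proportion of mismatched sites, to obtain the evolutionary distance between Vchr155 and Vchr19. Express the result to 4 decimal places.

0.5347

Mismatches occur at site 1 (C↔U), site 4 (A↔G), site 6 (U↔A), site 9 (U↔G), site 11 (G↔C), site 12 (U↔A), site 15 (U↔G), site 22 (A↔C), site 23 (A↔G), site 24 (G↔A), site 29 (A↔G), site 31 (G↔A), site 34 (U↔A).
p = 13/34 = 0.382353.
d = −0.75 · ln(1 − (4/3)·0.382353) = −0.75 · ln(0.490196) = −0.75 · (-0.712950) = 0.5347.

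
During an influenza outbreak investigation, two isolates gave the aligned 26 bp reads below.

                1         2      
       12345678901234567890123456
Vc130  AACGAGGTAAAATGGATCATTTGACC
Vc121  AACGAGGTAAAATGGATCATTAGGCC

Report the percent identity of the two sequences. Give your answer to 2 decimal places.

92.31%

Mismatches occur at site 22 (T/A), site 24 (A/G).
24 of the 26 sites match, so the percent identity is 24/26 × 100 = 92.31%.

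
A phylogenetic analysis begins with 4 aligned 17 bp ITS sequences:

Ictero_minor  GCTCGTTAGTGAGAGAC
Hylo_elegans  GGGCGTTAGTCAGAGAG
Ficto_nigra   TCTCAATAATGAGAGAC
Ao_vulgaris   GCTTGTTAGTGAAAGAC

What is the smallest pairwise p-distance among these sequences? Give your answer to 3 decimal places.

0.118

Pairwise Hamming distances:
  Ictero_minor vs Hylo_elegans: 4
  Ictero_minor vs Ficto_nigra: 4
  Ictero_minor vs Ao_vulgaris: 2
  Hylo_elegans vs Ficto_nigra: 8
  Hylo_elegans vs Ao_vulgaris: 6
  Ficto_nigra vs Ao_vulgaris: 6
The smallest is 2 mismatches, between Ictero_minor and Ao_vulgaris; p = 2/17 = 0.118.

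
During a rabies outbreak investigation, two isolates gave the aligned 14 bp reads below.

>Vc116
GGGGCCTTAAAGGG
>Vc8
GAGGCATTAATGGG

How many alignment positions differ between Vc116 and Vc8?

Differing sites — 2:G/A; 6:C/A; 11:A/T.
That gives 3 mismatches out of 14 aligned sites, so the Hamming distance is 3.

3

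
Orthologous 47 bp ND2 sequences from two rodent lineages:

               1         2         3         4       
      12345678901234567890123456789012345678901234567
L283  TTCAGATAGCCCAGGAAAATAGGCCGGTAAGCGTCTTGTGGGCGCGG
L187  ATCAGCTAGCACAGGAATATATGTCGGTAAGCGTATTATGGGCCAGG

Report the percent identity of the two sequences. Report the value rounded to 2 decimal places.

78.72%

Mismatches occur at site 1 (T/A), site 6 (A/C), site 11 (C/A), site 18 (A/T), site 22 (G/T), site 24 (C/T), site 35 (C/A), site 38 (G/A), site 44 (G/C), site 45 (C/A).
37 of the 47 sites match, so the percent identity is 37/47 × 100 = 78.72%.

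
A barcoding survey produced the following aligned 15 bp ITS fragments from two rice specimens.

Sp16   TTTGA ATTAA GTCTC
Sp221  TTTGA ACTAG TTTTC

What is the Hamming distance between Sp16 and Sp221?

4

Differing sites — 7:T/C; 10:A/G; 11:G/T; 13:C/T.
That gives 4 mismatches out of 15 aligned sites, so the Hamming distance is 4.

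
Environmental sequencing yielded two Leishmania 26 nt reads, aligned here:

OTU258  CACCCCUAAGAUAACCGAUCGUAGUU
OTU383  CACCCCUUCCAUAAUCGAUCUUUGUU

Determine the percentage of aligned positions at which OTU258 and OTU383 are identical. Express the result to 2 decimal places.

Differing sites — 8:A/U; 9:A/C; 10:G/C; 15:C/U; 21:G/U; 23:A/U.
20 of the 26 sites match, so the percent identity is 20/26 × 100 = 76.92%.

76.92%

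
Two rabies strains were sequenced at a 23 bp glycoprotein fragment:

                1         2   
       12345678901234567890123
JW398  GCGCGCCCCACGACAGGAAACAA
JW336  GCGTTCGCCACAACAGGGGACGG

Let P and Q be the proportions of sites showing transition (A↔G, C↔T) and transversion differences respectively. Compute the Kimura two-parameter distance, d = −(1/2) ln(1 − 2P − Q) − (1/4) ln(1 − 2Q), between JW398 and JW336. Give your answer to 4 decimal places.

The sequences differ at positions 4 (C/T, transition), 5 (G/T, transversion), 7 (C/G, transversion), 12 (G/A, transition), 18 (A/G, transition), 19 (A/G, transition), 22 (A/G, transition), 23 (A/G, transition).
Of the 8 differences, 6 transitions and 2 transversions over 23 sites: P = 6/23 = 0.260870, Q = 2/23 = 0.086957.
d = −0.5·ln(0.391303) − 0.25·ln(0.826086) = −0.5·(-0.938273) − 0.25·(-0.191056) = 0.5169.

0.5169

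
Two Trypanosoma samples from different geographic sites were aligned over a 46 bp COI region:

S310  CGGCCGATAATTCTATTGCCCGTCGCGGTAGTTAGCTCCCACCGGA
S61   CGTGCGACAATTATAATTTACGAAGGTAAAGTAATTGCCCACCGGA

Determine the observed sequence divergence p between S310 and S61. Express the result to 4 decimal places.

Mismatches occur at site 3 (G/T), site 4 (C/G), site 8 (T/C), site 13 (C/A), site 16 (T/A), site 18 (G/T), site 19 (C/T), site 20 (C/A), site 23 (T/A), site 24 (C/A), site 26 (C/G), site 27 (G/T), site 28 (G/A), site 29 (T/A), site 33 (T/A), site 35 (G/T), site 36 (C/T), site 37 (T/G).
There are 18 differences over 46 sites, so p = 18/46 = 0.3913.

0.3913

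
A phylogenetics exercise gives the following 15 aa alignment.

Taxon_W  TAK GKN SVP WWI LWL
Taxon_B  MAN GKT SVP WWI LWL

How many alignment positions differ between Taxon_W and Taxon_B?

3

Differing sites — 1:T/M; 3:K/N; 6:N/T.
That gives 3 mismatches out of 15 aligned sites, so the Hamming distance is 3.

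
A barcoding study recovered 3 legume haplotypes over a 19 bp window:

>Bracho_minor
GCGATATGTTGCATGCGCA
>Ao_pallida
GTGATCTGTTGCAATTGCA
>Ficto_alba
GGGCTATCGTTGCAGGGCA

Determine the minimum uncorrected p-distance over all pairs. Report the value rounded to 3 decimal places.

Pairwise Hamming distances:
  Bracho_minor vs Ao_pallida: 5
  Bracho_minor vs Ficto_alba: 9
  Ao_pallida vs Ficto_alba: 10
The smallest is 5 mismatches, between Bracho_minor and Ao_pallida; p = 5/19 = 0.263.

0.263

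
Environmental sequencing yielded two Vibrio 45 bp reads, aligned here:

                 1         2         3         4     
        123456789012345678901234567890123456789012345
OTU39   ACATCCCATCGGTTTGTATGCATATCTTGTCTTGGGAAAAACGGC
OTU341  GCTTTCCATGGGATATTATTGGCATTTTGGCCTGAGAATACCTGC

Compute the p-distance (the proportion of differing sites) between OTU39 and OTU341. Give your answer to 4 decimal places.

0.4000

Differing sites — 1:A/G; 3:A/T; 5:C/T; 10:C/G; 13:T/A; 15:T/A; 16:G/T; 20:G/T; 21:C/G; 22:A/G; 23:T/C; 26:C/T; 30:T/G; 32:T/C; 35:G/A; 39:A/T; 41:A/C; 43:G/T.
There are 18 differences over 45 sites, so p = 18/45 = 0.4000.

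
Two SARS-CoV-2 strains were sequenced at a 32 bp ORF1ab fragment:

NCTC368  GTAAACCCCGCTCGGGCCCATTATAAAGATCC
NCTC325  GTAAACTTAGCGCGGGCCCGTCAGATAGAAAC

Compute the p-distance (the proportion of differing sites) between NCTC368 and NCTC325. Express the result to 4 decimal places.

0.3125

Differing sites — 7:C/T; 8:C/T; 9:C/A; 12:T/G; 20:A/G; 22:T/C; 24:T/G; 26:A/T; 30:T/A; 31:C/A.
There are 10 differences over 32 sites, so p = 10/32 = 0.3125.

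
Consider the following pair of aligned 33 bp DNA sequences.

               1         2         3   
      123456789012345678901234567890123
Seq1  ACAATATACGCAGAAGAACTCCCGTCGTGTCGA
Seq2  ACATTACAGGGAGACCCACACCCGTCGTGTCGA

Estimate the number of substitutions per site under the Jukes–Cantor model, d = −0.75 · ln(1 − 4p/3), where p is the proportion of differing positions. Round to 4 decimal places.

0.2928

Differing sites — 4:A/T; 7:T/C; 9:C/G; 11:C/G; 15:A/C; 16:G/C; 17:A/C; 20:T/A.
p = 8/33 = 0.242424.
d = −0.75 · ln(1 − (4/3)·0.242424) = −0.75 · ln(0.676768) = −0.75 · (-0.390427) = 0.2928.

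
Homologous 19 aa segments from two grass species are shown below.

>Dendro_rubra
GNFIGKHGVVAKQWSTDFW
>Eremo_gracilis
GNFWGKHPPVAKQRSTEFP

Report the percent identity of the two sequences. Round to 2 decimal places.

The sequences differ at positions 4 (I/W), 8 (G/P), 9 (V/P), 14 (W/R), 17 (D/E), 19 (W/P).
13 of the 19 sites match, so the percent identity is 13/19 × 100 = 68.42%.

68.42%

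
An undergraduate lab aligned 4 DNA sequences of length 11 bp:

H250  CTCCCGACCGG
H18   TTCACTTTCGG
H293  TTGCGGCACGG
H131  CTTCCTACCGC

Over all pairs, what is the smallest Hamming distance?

Pairwise Hamming distances:
  H250 vs H18: 5
  H250 vs H293: 5
  H250 vs H131: 3
  H18 vs H293: 6
  H18 vs H131: 6
  H293 vs H131: 7
The smallest is 3, between H250 and H131.

3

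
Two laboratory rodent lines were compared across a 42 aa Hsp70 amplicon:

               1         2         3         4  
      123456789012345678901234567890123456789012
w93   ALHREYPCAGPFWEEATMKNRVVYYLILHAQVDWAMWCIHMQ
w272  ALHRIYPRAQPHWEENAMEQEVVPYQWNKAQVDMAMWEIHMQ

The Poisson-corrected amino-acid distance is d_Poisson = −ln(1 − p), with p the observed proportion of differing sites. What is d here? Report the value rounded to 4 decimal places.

0.4796

Mismatches occur at site 5 (E→I), site 8 (C→R), site 10 (G→Q), site 12 (F→H), site 16 (A→N), site 17 (T→A), site 19 (K→E), site 20 (N→Q), site 21 (R→E), site 24 (Y→P), site 26 (L→Q), site 27 (I→W), site 28 (L→N), site 29 (H→K), site 34 (W→M), site 38 (C→E).
p = 16/42 = 0.380952.
d = −ln(1 − 0.380952) = −ln(0.619048) = 0.4796.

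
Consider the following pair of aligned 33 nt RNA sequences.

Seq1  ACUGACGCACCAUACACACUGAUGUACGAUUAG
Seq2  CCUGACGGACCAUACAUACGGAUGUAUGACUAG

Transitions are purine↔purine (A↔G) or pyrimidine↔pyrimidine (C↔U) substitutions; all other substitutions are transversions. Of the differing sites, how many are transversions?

Differing sites — 1:A/C (Tv); 8:C/G (Tv); 17:C/U (Ti); 20:U/G (Tv); 27:C/U (Ti); 30:U/C (Ti).
Of the 6 differences, 3 transitions and 3 transversions, so the answer is 3.

3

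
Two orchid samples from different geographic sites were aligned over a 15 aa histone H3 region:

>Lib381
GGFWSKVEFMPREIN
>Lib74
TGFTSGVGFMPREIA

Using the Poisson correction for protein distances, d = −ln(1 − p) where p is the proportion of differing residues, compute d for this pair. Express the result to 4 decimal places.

The sequences differ at positions 1 (G/T), 4 (W/T), 6 (K/G), 8 (E/G), 15 (N/A).
p = 5/15 = 0.333333.
d = −ln(1 − 0.333333) = −ln(0.666667) = 0.4055.

0.4055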